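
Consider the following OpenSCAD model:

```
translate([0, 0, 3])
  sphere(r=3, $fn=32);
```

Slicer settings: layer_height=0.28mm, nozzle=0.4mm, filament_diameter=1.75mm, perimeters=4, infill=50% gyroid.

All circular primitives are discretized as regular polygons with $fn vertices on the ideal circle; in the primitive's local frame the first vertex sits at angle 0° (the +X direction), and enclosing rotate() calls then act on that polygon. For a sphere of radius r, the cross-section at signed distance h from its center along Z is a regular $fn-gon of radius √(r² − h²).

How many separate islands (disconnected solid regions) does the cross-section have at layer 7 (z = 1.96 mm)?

At z = 1.96 mm: the r=3 sphere slices to a regular 32-gon of circumradius 2.814 (√(r²−h²) with h=1.04 from center). Overall, the cross-section is a single solid region. Island count = 1.

1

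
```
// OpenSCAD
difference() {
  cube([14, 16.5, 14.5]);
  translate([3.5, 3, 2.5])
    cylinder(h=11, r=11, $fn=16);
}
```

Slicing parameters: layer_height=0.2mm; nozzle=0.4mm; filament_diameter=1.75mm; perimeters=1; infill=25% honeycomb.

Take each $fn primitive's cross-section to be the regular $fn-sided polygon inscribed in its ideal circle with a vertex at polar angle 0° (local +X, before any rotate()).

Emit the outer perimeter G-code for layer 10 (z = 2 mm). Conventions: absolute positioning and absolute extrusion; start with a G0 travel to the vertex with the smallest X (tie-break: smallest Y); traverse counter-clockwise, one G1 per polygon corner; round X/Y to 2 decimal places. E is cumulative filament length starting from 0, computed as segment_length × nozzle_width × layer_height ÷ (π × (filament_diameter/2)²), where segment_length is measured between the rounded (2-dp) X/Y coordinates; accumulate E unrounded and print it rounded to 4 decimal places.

G0 X0.00 Y0.00 Z2.00
G1 X14.00 Y0.00 E0.4656
G1 X14.00 Y16.50 E1.0144
G1 X0.00 Y16.50 E1.4801
G1 X0.00 Y0.00 E2.0289

At z = 2 mm: the 14×16.5 cube contributes its full rectangle; the cylinder at (3.5, 3) is absent (z outside [2.5, 13.5]); Taking the first minus the rest: none of the subtracted shapes is present at this height, so the 14×16.5 cube is unchanged — 1 connected region. The outline is a single polygon with 4 vertices. Extrusion per mm of travel: 0.4 × 0.2 / (π × 0.875²) = 0.033260. Accumulating E over each segment gives final E = 2.0289.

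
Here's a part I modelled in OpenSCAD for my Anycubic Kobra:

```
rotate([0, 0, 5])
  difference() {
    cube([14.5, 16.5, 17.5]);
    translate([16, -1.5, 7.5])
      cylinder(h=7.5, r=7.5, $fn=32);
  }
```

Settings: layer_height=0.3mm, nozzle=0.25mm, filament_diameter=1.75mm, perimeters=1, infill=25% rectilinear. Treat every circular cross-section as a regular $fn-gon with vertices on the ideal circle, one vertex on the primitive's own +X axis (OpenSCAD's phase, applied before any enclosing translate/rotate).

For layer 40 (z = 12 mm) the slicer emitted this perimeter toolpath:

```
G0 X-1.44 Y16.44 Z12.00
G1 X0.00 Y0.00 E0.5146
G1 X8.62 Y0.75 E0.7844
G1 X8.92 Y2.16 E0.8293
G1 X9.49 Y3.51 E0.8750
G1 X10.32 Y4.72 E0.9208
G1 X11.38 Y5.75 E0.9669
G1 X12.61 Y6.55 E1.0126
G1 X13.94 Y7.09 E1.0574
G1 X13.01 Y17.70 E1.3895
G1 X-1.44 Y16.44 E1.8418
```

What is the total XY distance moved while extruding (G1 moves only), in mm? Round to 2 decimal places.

59.07 mm

Sum the Euclidean lengths of each G1 segment: total = 59.07 mm.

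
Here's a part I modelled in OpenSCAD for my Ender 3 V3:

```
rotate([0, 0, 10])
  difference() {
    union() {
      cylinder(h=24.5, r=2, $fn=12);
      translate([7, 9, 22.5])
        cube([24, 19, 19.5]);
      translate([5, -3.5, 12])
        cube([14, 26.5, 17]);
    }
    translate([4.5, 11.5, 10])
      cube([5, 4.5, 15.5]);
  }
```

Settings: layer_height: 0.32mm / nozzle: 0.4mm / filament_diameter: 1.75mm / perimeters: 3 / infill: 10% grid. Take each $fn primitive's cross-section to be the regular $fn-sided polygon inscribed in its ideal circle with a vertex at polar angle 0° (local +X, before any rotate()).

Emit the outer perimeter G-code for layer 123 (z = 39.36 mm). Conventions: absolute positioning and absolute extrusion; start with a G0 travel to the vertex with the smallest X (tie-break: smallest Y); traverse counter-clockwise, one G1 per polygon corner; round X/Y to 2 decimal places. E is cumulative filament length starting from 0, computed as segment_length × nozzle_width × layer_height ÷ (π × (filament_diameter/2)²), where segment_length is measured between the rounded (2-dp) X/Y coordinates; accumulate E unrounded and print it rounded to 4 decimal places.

At z = 39.36 mm: the cylinder is absent (z outside [0, 24.5]); the cube at (7, 9) is present — its section is the full 24×19 rectangle; the cube at (5, -3.5) is absent (z outside [12, 29]); Taking the union: only the 24×19 cube at (7, 9) is present, so the union is just that shape — 1 connected region; the cube at (4.5, 11.5) is absent (z outside [10, 25.5]); Taking the first minus the rest: none of the subtracted shapes is present at this height, so that combined region is unchanged — 1 connected region; (rotated 10° about Z; rotation is an isometry so areas/perimeters/island counts are preserved). The outline is a single polygon with 4 vertices. Extrusion per mm of travel: 0.4 × 0.32 / (π × 0.875²) = 0.053216. Accumulating E over each segment gives final E = 4.5770.

G0 X2.03 Y28.79 Z39.36
G1 X5.33 Y10.08 E1.0110
G1 X28.97 Y14.25 E2.2885
G1 X25.67 Y32.96 E3.2995
G1 X2.03 Y28.79 E4.5770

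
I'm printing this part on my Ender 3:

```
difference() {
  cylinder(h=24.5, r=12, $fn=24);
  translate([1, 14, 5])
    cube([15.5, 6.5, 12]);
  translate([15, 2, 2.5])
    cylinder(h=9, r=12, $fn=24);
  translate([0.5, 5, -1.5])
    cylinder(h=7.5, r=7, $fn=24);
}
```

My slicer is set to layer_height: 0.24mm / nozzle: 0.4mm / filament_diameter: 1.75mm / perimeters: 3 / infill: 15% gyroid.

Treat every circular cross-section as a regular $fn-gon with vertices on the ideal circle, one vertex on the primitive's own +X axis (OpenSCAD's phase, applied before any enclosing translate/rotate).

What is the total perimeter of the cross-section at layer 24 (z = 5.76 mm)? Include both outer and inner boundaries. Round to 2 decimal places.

90.07 mm

At z = 5.76 mm: the r=12 cylinder contributes a regular 24-gon of circumradius 12 (perimeter = 2·24·12.000·sin(180°/24) = 75.18 mm); the 15.5×6.5 cube at (1, 14) contributes its full rectangle (perimeter 44.00 mm); the r=12 cylinder at (15, 2) gives a regular 24-gon of circumradius 12 (constant along its height) (perimeter = 2·24·12.000·sin(180°/24) = 75.18 mm); the r=7 cylinder at (0.5, 5) gives a regular 24-gon of circumradius 7 (constant along its height) (perimeter = 2·24·7.000·sin(180°/24) = 43.86 mm); Subtracting the remaining from the first: starting from the r=12 cylinder, the 15.5×6.5 cube at (1, 14) misses the remaining region (no effect); the r=12 cylinder at (15, 2) partially overlaps it — only the 111.98 mm² overlap (of its 447.24 mm²) is removed, clipping the outline; the r=7 cylinder at (0.5, 5) partially overlaps it — only the 120.89 mm² overlap (of its 152.19 mm²) is removed, clipping the outline — boundary = 90.07 mm. Overall, the cross-section has 2 separate islands. Total boundary length (outer) = 90.07 mm.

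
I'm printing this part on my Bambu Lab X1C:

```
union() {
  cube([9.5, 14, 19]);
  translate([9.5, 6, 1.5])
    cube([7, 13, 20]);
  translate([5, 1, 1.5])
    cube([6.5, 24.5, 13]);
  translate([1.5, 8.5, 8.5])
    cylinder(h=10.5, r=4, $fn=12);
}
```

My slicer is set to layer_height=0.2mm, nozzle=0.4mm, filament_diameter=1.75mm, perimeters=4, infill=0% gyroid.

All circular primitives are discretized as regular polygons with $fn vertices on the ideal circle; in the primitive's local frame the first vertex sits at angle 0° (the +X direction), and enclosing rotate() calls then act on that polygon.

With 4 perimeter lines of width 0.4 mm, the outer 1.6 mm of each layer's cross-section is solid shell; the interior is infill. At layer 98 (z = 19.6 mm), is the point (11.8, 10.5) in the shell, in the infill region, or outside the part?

infill

At z = 19.6 mm: the cube is absent (z outside [0, 19]); the cube at (9.5, 6) (footprint 7×13) is included at this height; the cube at (5, 1) does not reach this height (z outside [1.5, 14.5]); the cylinder at (1.5, 8.5) is absent (z outside [8.5, 19]); Taking the union: only the 7×13 cube at (9.5, 6) is present, so the union is just that shape — 1 connected region. Overall, the cross-section is a single solid region. The nearest boundary edge runs (9.50, 19.00)→(9.50, 6.00); distance from the point to it = 2.30 mm. The point is inside the cross-section and 2.30 mm from the nearest boundary — more than the 1.6 mm shell width (4 × 0.4), so it's in the infill interior.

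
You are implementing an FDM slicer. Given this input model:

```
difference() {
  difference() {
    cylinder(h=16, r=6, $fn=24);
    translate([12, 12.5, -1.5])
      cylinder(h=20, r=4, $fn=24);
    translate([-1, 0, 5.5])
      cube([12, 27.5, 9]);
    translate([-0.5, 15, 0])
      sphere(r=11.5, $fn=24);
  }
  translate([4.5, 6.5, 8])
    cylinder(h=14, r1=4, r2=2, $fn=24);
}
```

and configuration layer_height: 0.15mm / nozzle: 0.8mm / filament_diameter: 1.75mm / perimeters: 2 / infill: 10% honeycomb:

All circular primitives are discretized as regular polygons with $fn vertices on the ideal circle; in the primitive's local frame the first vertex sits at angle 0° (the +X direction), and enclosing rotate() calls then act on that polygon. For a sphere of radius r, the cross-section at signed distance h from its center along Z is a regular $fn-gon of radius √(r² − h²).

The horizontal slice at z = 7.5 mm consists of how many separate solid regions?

At z = 7.5 mm: the r=6 cylinder contributes a regular 24-gon of circumradius 6; the cylinder at (12, 12.5): section is a regular 24-gon, circumradius r=4; the 12×27.5 cube at (-1, 0) contributes its full rectangle; the r=11.5 sphere at (-0.5, 15) contributes a regular 24-gon of circumradius √(11.5²−7.5²) = 8.718; After the difference (first − rest): starting from the r=6 cylinder, the r=4 cylinder at (12, 12.5) misses the remaining region (no effect); the 12×27.5 cube at (-1, 0) partially overlaps it — only the 33.89 mm² overlap (of its 330.00 mm²) is removed, clipping the outline; the r=11.5 sphere at (-0.5, 15) misses the remaining region (no effect) — 1 connected region; the cone at (4.5, 6.5) is not intersected at this z (z outside [8, 22]); Subtracting the remaining from the first: none of the subtracted shapes is present at this height, so the result so far is unchanged — 1 connected region. The result has 1 disconnected region.

1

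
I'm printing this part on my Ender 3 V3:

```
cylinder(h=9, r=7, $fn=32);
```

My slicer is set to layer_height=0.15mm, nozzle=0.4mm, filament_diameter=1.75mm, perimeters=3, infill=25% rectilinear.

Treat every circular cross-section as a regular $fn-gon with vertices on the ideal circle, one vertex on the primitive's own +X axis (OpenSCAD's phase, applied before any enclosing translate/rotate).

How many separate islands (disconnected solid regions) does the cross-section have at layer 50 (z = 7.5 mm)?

At z = 7.5 mm: the r=7 cylinder gives a regular 32-gon of circumradius 7 (constant along its height). Overall, the cross-section is a single solid region. Island count = 1.

1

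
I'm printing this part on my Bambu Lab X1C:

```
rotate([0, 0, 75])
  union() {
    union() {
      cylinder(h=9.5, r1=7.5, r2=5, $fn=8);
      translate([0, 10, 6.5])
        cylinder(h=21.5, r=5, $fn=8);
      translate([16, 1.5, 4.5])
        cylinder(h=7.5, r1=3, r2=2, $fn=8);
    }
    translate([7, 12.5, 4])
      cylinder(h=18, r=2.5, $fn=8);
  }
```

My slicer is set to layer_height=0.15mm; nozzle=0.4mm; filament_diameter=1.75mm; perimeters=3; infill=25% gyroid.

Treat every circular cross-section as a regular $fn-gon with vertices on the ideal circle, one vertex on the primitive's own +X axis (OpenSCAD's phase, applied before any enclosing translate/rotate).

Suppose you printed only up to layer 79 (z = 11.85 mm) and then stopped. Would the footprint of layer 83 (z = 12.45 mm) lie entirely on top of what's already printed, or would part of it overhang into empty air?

Compare the two slices. At z = 11.85: the cone is absent (z outside [0, 9.5]); the r=5 cylinder at (0, 10) contributes a regular 8-gon of circumradius 5 (area = (8/2)·5.000²·sin(360°/8) = 70.71 mm²); the cone at (16, 1.5) (r1=3→r2=2) has section circumradius 2.020 here — a regular 8-gon (area = (8/2)·2.020²·sin(360°/8) = 11.54 mm²); Taking the union: the 2 present regions are separate (no shared area or edge), so areas and boundary lengths simply add and each stays a separate island — area = 82.25 mm²; the r=2.5 cylinder at (7, 12.5) gives a regular 8-gon of circumradius 2.5 (constant along its height) (area = (8/2)·2.500²·sin(360°/8) = 17.68 mm²); Taking the union: the 2 present regions are separate (no shared area or edge), so areas and boundary lengths simply add and each stays a separate island — area = 99.93 mm²; (rotated 75° about Z; rotation is an isometry so areas/perimeters/island counts are preserved). At z = 12.45: the cone is not intersected at this z (z outside [0, 9.5]); the cylinder at (0, 10): section is a regular 8-gon, circumradius r=5 (area = (8/2)·5.000²·sin(360°/8) = 70.71 mm²); the cone at (16, 1.5) is not intersected at this z (z outside [4.5, 12]); Merging all regions: only the r=5 cylinder at (0, 10) is present, so the union is just that shape — area = 70.71 mm²; the cylinder at (7, 12.5): section is a regular 8-gon, circumradius r=2.5 (area = (8/2)·2.500²·sin(360°/8) = 17.68 mm²); Taking the union: the 2 present regions are separate (no shared area or edge), so areas and boundary lengths simply add and each stays a separate island — area = 88.39 mm²; (rotated 75° about Z; rotation is an isometry so areas/perimeters/island counts are preserved). Checking containment: the cross-section at z = 12.45 is a subset of the cross-section at z = 11.85.

entirely on top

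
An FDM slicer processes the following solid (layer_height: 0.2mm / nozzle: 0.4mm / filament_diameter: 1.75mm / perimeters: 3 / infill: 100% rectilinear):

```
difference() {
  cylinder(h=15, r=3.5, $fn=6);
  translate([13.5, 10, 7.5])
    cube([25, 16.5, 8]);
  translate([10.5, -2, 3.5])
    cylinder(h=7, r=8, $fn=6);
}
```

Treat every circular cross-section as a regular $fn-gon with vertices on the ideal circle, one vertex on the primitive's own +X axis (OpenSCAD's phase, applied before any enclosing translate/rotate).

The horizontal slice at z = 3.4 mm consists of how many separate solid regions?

1

At z = 3.4 mm: the r=3.5 cylinder contributes a regular 6-gon of circumradius 3.5; the cube at (13.5, 10) is not intersected at this z (z outside [7.5, 15.5]); the cylinder at (10.5, -2) is not intersected at this z (z outside [3.5, 10.5]); Subtracting the remaining from the first: none of the subtracted shapes is present at this height, so the r=3.5 cylinder is unchanged — 1 connected region. The result has 1 disconnected region.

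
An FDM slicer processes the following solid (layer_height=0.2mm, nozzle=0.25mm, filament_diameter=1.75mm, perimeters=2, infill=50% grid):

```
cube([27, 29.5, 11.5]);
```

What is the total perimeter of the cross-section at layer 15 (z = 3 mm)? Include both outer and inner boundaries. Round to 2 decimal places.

At z = 3 mm: the cube (footprint 27×29.5) is included at this height (perimeter 113.00 mm). Overall, the cross-section is a single solid region. Total boundary length (outer) = 113.00 mm.

113.00 mm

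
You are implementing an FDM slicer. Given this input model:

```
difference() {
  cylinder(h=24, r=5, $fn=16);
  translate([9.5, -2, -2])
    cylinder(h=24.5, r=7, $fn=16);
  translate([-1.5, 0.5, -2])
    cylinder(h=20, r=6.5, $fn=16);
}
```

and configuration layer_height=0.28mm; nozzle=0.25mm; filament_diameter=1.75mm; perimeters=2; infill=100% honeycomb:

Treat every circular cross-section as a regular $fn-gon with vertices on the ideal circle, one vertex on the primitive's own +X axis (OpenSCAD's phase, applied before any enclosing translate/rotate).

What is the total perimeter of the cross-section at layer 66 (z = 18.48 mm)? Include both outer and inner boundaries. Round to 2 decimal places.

30.81 mm

At z = 18.48 mm: the cylinder: section is a regular 16-gon, circumradius r=5 (perimeter = 2·16·5.000·sin(180°/16) = 31.21 mm); the r=7 cylinder at (9.5, -2) gives a regular 16-gon of circumradius 7 (constant along its height) (perimeter = 2·16·7.000·sin(180°/16) = 43.70 mm); the cylinder at (-1.5, 0.5) is not intersected at this z (z outside [-2, 18]); Taking the first minus the rest: starting from the r=5 cylinder, the r=7 cylinder at (9.5, -2) partially overlaps it — only the 9.66 mm² overlap (of its 150.01 mm²) is removed, clipping the outline — boundary = 30.81 mm. Overall, the cross-section is a single solid region. Total boundary length (outer) = 30.81 mm.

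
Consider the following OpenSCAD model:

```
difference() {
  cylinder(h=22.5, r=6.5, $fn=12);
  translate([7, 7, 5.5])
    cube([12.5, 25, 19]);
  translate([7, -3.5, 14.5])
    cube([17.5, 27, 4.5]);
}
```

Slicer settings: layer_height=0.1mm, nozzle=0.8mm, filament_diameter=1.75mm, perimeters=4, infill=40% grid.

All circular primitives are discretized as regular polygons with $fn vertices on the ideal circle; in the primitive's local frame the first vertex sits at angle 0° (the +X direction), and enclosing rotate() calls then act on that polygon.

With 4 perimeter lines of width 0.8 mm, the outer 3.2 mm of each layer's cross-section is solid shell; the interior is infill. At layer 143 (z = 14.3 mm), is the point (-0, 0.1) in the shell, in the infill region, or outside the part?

infill

At z = 14.3 mm: the cylinder: section is a regular 12-gon, circumradius r=6.5; the cube at (7, 7) (footprint 12.5×25) is included at this height; the cube at (7, -3.5) is absent (z outside [14.5, 19]); After the difference (first − rest): starting from the r=6.5 cylinder, the 12.5×25 cube at (7, 7) misses the remaining region (no effect) — 1 connected region. Overall, the cross-section is a single solid region. The nearest boundary edge runs (-3.25, 5.63)→(0.00, 6.50); distance from the point to it = 6.18 mm. The point is inside the cross-section and 6.18 mm from the nearest boundary — more than the 3.2 mm shell width (4 × 0.8), so it's in the infill interior.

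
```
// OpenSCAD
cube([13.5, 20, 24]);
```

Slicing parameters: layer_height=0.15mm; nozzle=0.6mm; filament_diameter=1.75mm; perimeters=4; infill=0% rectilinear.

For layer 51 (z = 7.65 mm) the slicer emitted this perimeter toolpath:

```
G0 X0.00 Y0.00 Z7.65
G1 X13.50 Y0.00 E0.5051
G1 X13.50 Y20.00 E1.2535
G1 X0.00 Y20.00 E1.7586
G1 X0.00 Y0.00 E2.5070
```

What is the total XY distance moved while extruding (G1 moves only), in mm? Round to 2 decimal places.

Sum the Euclidean lengths of each G1 segment: total = 67.00 mm.

67.00 mm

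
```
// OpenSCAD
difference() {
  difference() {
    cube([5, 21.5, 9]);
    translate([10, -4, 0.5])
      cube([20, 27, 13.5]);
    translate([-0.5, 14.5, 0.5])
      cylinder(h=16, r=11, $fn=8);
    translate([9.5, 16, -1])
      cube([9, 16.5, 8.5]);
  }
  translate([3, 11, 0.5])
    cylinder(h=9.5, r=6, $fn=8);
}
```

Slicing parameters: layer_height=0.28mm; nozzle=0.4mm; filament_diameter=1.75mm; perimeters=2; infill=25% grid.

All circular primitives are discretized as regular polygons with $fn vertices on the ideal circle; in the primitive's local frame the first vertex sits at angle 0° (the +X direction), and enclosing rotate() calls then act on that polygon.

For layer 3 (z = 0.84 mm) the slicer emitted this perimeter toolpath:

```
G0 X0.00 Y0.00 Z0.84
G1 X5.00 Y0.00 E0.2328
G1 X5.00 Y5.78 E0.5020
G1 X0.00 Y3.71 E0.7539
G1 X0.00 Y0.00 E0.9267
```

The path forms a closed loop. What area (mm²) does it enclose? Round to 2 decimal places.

Apply the shoelace formula to the sequence of (X, Y) vertices; enclosed area = 23.73 mm².

23.73 mm²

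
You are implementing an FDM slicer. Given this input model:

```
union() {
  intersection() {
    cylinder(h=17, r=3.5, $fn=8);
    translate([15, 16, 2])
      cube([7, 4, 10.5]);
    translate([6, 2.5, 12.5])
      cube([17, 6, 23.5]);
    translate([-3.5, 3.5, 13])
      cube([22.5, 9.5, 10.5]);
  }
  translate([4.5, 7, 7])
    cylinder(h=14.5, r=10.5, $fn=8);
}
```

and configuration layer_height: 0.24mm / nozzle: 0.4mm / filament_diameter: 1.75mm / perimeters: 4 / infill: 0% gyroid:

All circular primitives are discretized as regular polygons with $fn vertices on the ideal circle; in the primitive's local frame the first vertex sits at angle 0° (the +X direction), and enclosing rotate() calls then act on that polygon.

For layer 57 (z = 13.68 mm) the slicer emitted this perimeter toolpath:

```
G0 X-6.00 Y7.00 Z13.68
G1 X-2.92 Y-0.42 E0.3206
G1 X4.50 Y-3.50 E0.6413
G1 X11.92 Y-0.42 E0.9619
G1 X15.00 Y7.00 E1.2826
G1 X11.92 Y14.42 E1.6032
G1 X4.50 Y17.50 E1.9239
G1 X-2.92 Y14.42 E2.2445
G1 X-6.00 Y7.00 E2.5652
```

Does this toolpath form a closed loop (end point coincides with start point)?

Start point (G0): (-6.00, 7.00). End point (last G1): the path returns to the start — closed.

yes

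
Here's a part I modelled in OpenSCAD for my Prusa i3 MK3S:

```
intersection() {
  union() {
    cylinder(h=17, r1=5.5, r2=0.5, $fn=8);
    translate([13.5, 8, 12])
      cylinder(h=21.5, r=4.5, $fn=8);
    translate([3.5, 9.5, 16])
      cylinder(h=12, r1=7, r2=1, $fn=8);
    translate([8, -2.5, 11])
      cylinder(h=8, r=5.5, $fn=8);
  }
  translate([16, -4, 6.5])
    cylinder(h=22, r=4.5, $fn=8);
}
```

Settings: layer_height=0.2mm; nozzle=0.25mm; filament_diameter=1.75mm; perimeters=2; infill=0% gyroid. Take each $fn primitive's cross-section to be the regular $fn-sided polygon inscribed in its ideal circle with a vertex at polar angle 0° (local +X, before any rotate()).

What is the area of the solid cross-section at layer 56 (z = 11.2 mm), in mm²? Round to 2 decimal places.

At z = 11.2 mm: the cone (r1=5.5→r2=0.5) has section circumradius 2.206 here — a regular 8-gon (area = (8/2)·2.206²·sin(360°/8) = 13.76 mm²); the cylinder at (13.5, 8) is absent (z outside [12, 33.5]); the cone at (3.5, 9.5) is not intersected at this z (z outside [16, 28]); the cylinder at (8, -2.5): section is a regular 8-gon, circumradius r=5.5 (area = (8/2)·5.500²·sin(360°/8) = 85.56 mm²); Merging all regions: the 2 present regions are separate (no shared area or edge), so areas and boundary lengths simply add and each stays a separate island — area = 99.32 mm²; the r=4.5 cylinder at (16, -4) gives a regular 8-gon of circumradius 4.5 (constant along its height) (area = (8/2)·4.500²·sin(360°/8) = 57.28 mm²); Keeping only the common overlap: the r=4.5 cylinder at (16, -4) partially overlaps the result so far; clipping to the common part keeps 4.36 mm² — area = 4.36 mm². Overall, the cross-section is a single solid region. Net area = 4.36 mm².

4.36 mm²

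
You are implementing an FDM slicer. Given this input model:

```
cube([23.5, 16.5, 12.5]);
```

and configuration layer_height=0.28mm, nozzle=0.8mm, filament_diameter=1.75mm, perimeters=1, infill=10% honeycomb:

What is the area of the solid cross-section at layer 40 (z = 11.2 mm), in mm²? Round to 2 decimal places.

At z = 11.2 mm: the cube is present — its section is the full 23.5×16.5 rectangle (area 387.75 mm²). Overall, the cross-section is a single solid region. Net area = 387.75 mm².

387.75 mm²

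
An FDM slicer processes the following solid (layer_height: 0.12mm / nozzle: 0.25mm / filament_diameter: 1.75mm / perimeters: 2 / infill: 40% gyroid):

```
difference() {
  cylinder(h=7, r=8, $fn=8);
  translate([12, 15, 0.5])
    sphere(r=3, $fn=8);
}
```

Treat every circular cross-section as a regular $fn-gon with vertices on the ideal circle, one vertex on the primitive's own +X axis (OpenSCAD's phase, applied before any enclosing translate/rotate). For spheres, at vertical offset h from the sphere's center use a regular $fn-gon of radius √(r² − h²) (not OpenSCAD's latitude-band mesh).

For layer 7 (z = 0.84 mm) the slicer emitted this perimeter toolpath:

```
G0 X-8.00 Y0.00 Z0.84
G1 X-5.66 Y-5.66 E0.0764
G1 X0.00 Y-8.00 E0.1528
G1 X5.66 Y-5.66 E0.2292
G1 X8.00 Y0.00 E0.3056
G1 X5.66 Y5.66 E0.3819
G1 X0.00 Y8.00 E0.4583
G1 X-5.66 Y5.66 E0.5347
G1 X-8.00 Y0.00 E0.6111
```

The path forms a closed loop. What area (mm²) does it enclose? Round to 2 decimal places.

181.12 mm²

Apply the shoelace formula to the sequence of (X, Y) vertices; enclosed area = 181.12 mm².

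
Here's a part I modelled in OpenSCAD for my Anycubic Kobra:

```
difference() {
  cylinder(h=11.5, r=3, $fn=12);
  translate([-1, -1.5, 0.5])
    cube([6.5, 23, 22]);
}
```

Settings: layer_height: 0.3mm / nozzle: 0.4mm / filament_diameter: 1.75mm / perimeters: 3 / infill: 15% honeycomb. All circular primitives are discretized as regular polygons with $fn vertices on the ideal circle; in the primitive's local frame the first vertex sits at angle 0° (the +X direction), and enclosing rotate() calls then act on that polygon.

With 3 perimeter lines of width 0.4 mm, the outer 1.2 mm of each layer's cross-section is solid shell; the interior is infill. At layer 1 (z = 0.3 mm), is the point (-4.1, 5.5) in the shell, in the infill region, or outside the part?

At z = 0.3 mm: the r=3 cylinder gives a regular 12-gon of circumradius 3 (constant along its height); the cube at (-1, -1.5) is not intersected at this z (z outside [0.5, 22.5]); Subtracting the remaining from the first: none of the subtracted shapes is present at this height, so the r=3 cylinder is unchanged — 1 connected region. Overall, the cross-section is a single solid region. The nearest boundary edge runs (0.00, 3.00)→(-1.50, 2.60); distance from the point to it = 3.90 mm. The point is not inside any of the regions above, so it lies outside the cross-section (3.90 mm from the nearest boundary).

outside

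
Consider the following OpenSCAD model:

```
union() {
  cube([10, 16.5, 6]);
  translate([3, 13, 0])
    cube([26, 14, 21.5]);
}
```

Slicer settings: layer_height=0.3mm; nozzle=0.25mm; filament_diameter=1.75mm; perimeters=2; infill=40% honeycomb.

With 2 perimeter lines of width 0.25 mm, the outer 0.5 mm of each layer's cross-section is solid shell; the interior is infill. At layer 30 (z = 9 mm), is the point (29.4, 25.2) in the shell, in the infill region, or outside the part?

outside

At z = 9 mm: the cube is not intersected at this z (z outside [0, 6]); the 26×14 cube at (3, 13) contributes its full rectangle; Merging all regions: only the 26×14 cube at (3, 13) is present, so the union is just that shape — 1 connected region. Overall, the cross-section is a single solid region. The nearest boundary edge runs (29.00, 13.00)→(29.00, 27.00); distance from the point to it = 0.40 mm. The point is not inside any of the regions above, so it lies outside the cross-section (0.40 mm from the nearest boundary).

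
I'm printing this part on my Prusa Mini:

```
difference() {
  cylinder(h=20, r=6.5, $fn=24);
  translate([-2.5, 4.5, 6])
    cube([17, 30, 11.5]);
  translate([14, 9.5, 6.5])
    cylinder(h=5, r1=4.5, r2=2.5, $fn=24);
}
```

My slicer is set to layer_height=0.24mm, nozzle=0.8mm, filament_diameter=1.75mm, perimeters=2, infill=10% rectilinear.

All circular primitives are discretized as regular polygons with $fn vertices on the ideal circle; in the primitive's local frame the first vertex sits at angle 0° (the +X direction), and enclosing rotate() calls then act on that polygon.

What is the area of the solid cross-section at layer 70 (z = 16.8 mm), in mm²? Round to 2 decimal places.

120.44 mm²

At z = 16.8 mm: the r=6.5 cylinder gives a regular 24-gon of circumradius 6.5 (constant along its height) (area = (24/2)·6.500²·sin(360°/24) = 131.22 mm²); the 17×30 cube at (-2.5, 4.5) contributes its full rectangle (area 510.00 mm²); the cone at (14, 9.5) is absent (z outside [6.5, 11.5]); After the difference (first − rest): starting from the r=6.5 cylinder (131.22 mm²), the 17×30 cube at (-2.5, 4.5) partially overlaps it — only the 10.78 mm² overlap (of its 510.00 mm²) is removed, clipping the outline — area = 120.44 mm². Overall, the cross-section is a single solid region. Net area = 120.44 mm².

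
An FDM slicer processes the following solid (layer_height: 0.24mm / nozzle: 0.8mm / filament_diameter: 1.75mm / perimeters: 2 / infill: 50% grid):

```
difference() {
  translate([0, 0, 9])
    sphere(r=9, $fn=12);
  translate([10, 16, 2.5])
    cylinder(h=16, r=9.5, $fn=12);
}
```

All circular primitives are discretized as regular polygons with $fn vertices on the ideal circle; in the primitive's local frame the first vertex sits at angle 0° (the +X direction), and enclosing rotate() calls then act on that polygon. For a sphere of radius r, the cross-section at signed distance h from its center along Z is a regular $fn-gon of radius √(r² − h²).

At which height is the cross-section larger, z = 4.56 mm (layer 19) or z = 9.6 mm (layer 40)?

layer 40 (z = 9.6 mm)

Layer 19 (z = 4.56): the sphere: section is a regular 12-gon, circumradius = √(r²−h²) = √(9²−4.44²) = 7.829 (area = (12/2)·7.829²·sin(360°/12) = 183.86 mm²); the cylinder at (10, 16): section is a regular 12-gon, circumradius r=9.5 (area = (12/2)·9.500²·sin(360°/12) = 270.75 mm²); Subtracting the remaining from the first: starting from the r=9 sphere (183.86 mm²), the r=9.5 cylinder at (10, 16) misses the remaining region (no effect) — area = 183.86 mm². So its area = 183.86 mm². Layer 40 (z = 9.6): the r=9 sphere slices to a regular 12-gon of circumradius 8.980 (√(r²−h²) with h=0.6 from center) (area = (12/2)·8.980²·sin(360°/12) = 241.92 mm²); the r=9.5 cylinder at (10, 16) gives a regular 12-gon of circumradius 9.5 (constant along its height) (area = (12/2)·9.500²·sin(360°/12) = 270.75 mm²); Taking the first minus the rest: starting from the r=9 sphere (241.92 mm²), the r=9.5 cylinder at (10, 16) misses the remaining region (no effect) — area = 241.92 mm². So its area = 241.92 mm². Layer 40 is larger (241.92 vs 183.86 mm²).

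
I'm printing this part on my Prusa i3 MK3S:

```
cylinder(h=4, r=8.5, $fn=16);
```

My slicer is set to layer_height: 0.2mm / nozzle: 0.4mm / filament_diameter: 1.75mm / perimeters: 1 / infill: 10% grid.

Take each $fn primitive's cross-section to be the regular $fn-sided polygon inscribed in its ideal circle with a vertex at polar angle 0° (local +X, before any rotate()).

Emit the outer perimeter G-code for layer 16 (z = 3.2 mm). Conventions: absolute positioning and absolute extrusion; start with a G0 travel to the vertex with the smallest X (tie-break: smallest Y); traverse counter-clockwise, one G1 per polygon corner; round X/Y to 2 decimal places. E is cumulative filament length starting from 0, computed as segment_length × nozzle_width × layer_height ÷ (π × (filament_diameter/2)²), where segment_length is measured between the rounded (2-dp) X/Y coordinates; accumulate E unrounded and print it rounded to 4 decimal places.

At z = 3.2 mm: the r=8.5 cylinder gives a regular 16-gon of circumradius 8.5 (constant along its height). The outline is a single polygon with 16 vertices. Extrusion per mm of travel: 0.4 × 0.2 / (π × 0.875²) = 0.033260. Accumulating E over each segment gives final E = 1.7645.

G0 X-8.50 Y0.00 Z3.20
G1 X-7.85 Y-3.25 E0.1102
G1 X-6.01 Y-6.01 E0.2206
G1 X-3.25 Y-7.85 E0.3309
G1 X0.00 Y-8.50 E0.4411
G1 X3.25 Y-7.85 E0.5514
G1 X6.01 Y-6.01 E0.6617
G1 X7.85 Y-3.25 E0.7720
G1 X8.50 Y0.00 E0.8823
G1 X7.85 Y3.25 E0.9925
G1 X6.01 Y6.01 E1.1028
G1 X3.25 Y7.85 E1.2131
G1 X0.00 Y8.50 E1.3234
G1 X-3.25 Y7.85 E1.4336
G1 X-6.01 Y6.01 E1.5439
G1 X-7.85 Y3.25 E1.6543
G1 X-8.50 Y0.00 E1.7645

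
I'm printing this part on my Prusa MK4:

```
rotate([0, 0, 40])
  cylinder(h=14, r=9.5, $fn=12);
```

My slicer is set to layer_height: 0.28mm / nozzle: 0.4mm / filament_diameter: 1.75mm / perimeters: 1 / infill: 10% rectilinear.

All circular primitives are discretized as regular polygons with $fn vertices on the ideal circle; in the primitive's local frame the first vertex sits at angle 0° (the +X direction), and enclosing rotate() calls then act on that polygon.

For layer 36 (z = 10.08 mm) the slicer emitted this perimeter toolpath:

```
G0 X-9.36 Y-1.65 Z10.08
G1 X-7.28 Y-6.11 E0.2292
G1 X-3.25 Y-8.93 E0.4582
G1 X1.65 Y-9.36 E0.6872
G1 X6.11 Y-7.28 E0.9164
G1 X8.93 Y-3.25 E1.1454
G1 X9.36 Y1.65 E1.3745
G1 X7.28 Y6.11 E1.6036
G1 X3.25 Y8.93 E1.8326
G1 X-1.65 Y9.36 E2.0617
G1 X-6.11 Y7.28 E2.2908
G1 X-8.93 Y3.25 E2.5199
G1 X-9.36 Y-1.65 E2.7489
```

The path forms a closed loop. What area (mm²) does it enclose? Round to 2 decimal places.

270.97 mm²

Apply the shoelace formula to the sequence of (X, Y) vertices; enclosed area = 270.97 mm².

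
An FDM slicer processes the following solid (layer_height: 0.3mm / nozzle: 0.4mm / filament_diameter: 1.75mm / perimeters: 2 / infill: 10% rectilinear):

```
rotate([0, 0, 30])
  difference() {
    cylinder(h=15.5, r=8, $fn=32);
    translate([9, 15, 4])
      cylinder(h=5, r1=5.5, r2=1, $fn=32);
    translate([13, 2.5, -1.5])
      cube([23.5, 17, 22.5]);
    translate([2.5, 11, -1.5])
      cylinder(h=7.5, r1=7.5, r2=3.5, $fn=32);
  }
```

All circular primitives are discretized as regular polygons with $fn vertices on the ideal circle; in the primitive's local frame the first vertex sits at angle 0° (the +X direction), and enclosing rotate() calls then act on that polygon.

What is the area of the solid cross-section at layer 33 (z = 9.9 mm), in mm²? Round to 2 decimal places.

At z = 9.9 mm: the r=8 cylinder gives a regular 32-gon of circumradius 8 (constant along its height) (area = (32/2)·8.000²·sin(360°/32) = 199.77 mm²); the cone at (9, 15) is not intersected at this z (z outside [4, 9]); the cube at (13, 2.5) (footprint 23.5×17) is included at this height (area 399.50 mm²); the cone at (2.5, 11) does not reach this height (z outside [-1.5, 6]); After the difference (first − rest): starting from the r=8 cylinder (199.77 mm²), the 23.5×17 cube at (13, 2.5) misses the remaining region (no effect) — area = 199.77 mm²; (whole slice rotated 30° about Z — lengths, areas and connectivity unchanged). Overall, the cross-section is a single solid region. Net area = 199.77 mm².

199.77 mm²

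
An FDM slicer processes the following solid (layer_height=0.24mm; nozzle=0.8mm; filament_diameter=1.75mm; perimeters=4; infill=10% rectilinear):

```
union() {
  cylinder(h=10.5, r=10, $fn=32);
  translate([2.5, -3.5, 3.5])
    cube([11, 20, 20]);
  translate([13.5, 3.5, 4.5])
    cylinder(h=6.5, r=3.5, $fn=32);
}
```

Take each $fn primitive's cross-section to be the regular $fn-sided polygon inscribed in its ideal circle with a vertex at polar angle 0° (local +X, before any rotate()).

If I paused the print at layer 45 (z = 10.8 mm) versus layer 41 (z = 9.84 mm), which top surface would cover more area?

Layer 45 (z = 10.8): the cylinder is absent (z outside [0, 10.5]); the cube at (2.5, -3.5) is present — its section is the full 11×20 rectangle (area 220.00 mm²); the r=3.5 cylinder at (13.5, 3.5) contributes a regular 32-gon of circumradius 3.5 (area = (32/2)·3.500²·sin(360°/32) = 38.24 mm²); Merging all regions: the regions partially overlap — summed areas 258.24 mm² minus the doubly-counted overlap 19.12 mm² gives 239.12 mm² — area = 239.12 mm². So its area = 239.12 mm². Layer 41 (z = 9.84): the r=10 cylinder contributes a regular 32-gon of circumradius 10 (area = (32/2)·10.000²·sin(360°/32) = 312.14 mm²); the cube at (2.5, -3.5) (footprint 11×20) is included at this height (area 220.00 mm²); the r=3.5 cylinder at (13.5, 3.5) gives a regular 32-gon of circumradius 3.5 (constant along its height) (area = (32/2)·3.500²·sin(360°/32) = 38.24 mm²); Combining (union): the regions partially overlap — summed areas 570.38 mm² minus the doubly-counted overlap 97.89 mm² gives 472.49 mm² — area = 472.49 mm². So its area = 472.49 mm². Layer 41 is larger (472.49 vs 239.12 mm²).

layer 41 (z = 9.84 mm)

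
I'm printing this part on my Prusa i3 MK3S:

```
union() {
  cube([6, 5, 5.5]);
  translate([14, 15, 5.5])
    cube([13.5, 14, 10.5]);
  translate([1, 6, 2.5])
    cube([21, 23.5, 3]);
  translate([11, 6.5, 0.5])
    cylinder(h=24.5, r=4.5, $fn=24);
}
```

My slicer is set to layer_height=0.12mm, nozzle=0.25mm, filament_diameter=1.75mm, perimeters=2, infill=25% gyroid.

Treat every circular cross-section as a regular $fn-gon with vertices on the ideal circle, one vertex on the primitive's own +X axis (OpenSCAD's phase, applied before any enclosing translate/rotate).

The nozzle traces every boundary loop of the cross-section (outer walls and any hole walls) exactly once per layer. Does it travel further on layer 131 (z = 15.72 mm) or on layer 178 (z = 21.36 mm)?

layer 131 (z = 15.72 mm)

Layer 131 (z = 15.72): the cube is not intersected at this z (z outside [0, 5.5]); the 13.5×14 cube at (14, 15) contributes its full rectangle (perimeter 55.00 mm); the cube at (1, 6) does not reach this height (z outside [2.5, 5.5]); the cylinder at (11, 6.5): section is a regular 24-gon, circumradius r=4.5 (perimeter = 2·24·4.500·sin(180°/24) = 28.19 mm); Combining (union): the 2 present regions are separate (no shared area or edge), so areas and boundary lengths simply add and each stays a separate island — boundary = 83.19 mm. So its perimeter = 83.19 mm. Layer 178 (z = 21.36): the cube is absent (z outside [0, 5.5]); the cube at (14, 15) is absent (z outside [5.5, 16]); the cube at (1, 6) is not intersected at this z (z outside [2.5, 5.5]); the r=4.5 cylinder at (11, 6.5) contributes a regular 24-gon of circumradius 4.5 (perimeter = 2·24·4.500·sin(180°/24) = 28.19 mm); Combining (union): only the r=4.5 cylinder at (11, 6.5) is present, so the union is just that shape — boundary = 28.19 mm. So its perimeter = 28.19 mm. Layer 131 is larger (83.19 vs 28.19 mm).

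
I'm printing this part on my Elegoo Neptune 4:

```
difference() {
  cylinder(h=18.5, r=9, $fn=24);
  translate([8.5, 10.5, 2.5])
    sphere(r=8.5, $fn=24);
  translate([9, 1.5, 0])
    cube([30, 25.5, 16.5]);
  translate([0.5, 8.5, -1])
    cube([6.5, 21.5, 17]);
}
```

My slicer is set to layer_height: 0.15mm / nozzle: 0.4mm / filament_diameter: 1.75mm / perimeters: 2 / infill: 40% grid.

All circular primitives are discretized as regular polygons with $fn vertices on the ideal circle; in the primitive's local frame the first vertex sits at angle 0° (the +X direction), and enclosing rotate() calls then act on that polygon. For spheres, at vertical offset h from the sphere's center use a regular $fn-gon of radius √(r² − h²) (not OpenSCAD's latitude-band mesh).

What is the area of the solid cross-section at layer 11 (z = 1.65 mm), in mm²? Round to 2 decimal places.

At z = 1.65 mm: the r=9 cylinder gives a regular 24-gon of circumradius 9 (constant along its height) (area = (24/2)·9.000²·sin(360°/24) = 251.57 mm²); the sphere at (8.5, 10.5): section is a regular 24-gon, circumradius = √(r²−h²) = √(8.5²−0.85²) = 8.457 (area = (24/2)·8.457²·sin(360°/24) = 222.15 mm²); the cube at (9, 1.5) is present — its section is the full 30×25.5 rectangle (area 765.00 mm²); the cube at (0.5, 8.5) is present — its section is the full 6.5×21.5 rectangle (area 139.75 mm²); Taking the first minus the rest: starting from the r=9 cylinder (251.57 mm²), the r=8.5 sphere at (8.5, 10.5) partially overlaps it — only the 28.65 mm² overlap (of its 222.15 mm²) is removed, clipping the outline; the 30×25.5 cube at (9, 1.5) misses the remaining region (no effect); the 6.5×21.5 cube at (0.5, 8.5) misses the remaining region (no effect) — area = 222.93 mm². Overall, the cross-section is a single solid region. Net area = 222.93 mm².

222.93 mm²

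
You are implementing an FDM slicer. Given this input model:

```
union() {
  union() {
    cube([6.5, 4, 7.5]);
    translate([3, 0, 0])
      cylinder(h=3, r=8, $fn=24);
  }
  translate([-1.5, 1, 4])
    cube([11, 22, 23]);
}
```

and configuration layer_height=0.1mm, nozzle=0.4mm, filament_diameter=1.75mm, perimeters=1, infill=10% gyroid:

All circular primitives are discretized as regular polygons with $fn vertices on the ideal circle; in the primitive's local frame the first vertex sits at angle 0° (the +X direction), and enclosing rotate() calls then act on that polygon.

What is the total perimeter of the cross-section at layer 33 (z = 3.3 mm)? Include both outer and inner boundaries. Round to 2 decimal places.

21.00 mm

At z = 3.3 mm: the cube (footprint 6.5×4) is included at this height (perimeter 21.00 mm); the cylinder at (3, 0) is absent (z outside [0, 3]); Taking the union: only the 6.5×4 cube is present, so the union is just that shape — boundary = 21.00 mm; the cube at (-1.5, 1) does not reach this height (z outside [4, 27]); Combining (union): only the result so far is present, so the union is just that shape — boundary = 21.00 mm. Overall, the cross-section is a single solid region. Total boundary length (outer) = 21.00 mm.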